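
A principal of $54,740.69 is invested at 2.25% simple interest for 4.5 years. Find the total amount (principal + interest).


Total amount formula: A = P(1 + rt) = P + P·r·t
Interest: I = P × r × t = $54,740.69 × 0.0225 × 4.5 = $5,542.49
A = P + I = $54,740.69 + $5,542.49 = $60,283.18

A = P + I = P(1 + rt) = $60,283.18


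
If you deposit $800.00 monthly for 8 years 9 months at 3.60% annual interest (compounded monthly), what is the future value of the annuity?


Future value of an ordinary annuity: FV = PMT × ((1 + r)^n − 1) / r
Monthly rate r = 0.036/12 = 0.003, n = 105
FV = $800.00 × ((1 + 0.036/12)^105 − 1) / (0.036/12)
FV = $800.00 × 123.204436
FV = $98,563.55

FV = PMT × ((1+r)^n - 1)/r = $98,563.55


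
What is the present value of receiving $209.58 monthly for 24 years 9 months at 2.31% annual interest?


Present value of an ordinary annuity: PV = PMT × (1 − (1 + r)^(−n)) / r
Monthly rate r = 0.0231/12 = 0.001925, n = 297
PV = $209.58 × (1 − (1 + 0.0231/12)^(−297)) / (0.0231/12)
PV = $209.58 × 226.046182
PV = $47,374.76

PV = PMT × (1-(1+r)^(-n))/r = $47,374.76


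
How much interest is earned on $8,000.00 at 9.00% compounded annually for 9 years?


Compound interest earned = final amount − principal.
A = P(1 + r/n)^(nt) = $8,000.00 × (1 + 0.09/1)^(1 × 9) = $17,375.15
Interest = A − P = $17,375.15 − $8,000.00 = $9,375.15

Interest = A - P = $9,375.15


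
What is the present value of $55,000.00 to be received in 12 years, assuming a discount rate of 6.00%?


Present value formula: PV = FV / (1 + r)^t
PV = $55,000.00 / (1 + 0.06)^12
PV = $55,000.00 / 2.0121965
PV = $27,333.31

PV = FV / (1 + r)^t = $27,333.31


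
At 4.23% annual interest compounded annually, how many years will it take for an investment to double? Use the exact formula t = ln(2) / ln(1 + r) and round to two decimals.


Doubling condition: (1 + r)^t = 2
Take ln of both sides: t × ln(1 + r) = ln(2)
t = ln(2) / ln(1 + r)
t = 0.693147 / 0.041430
t = 16.73

t = ln(2) / ln(1 + r) = 16.73 years


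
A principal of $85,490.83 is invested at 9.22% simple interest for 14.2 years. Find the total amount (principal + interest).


Total amount formula: A = P(1 + rt) = P + P·r·t
Interest: I = P × r × t = $85,490.83 × 0.0922 × 14.2 = $111,928.01
A = P + I = $85,490.83 + $111,928.01 = $197,418.84

A = P + I = P(1 + rt) = $197,418.84


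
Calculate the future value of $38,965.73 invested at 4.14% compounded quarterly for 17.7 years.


Compound interest formula: A = P(1 + r/n)^(nt)
A = $38,965.73 × (1 + 0.0414/4)^(4 × 17.7)
Growth factor: (1 + 0.0414/4)^70.8 = 2.0730352
A = $38,965.73 × 2.0730352
A = $80,777.33

A = P(1 + r/n)^(nt) = $80,777.33


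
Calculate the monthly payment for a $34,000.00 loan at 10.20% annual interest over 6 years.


Loan payment formula: PMT = PV × r / (1 − (1 + r)^(−n))
Monthly rate r = 0.102/12 = 0.0085, n = 72 months
Denominator: 1 − (1 + 0.102/12)^(−72) = 0.456330
PMT = $34,000.00 × (0.102/12) / 0.456330
PMT = $633.31 per month

PMT = PV × r / (1-(1+r)^(-n)) = $633.31/month


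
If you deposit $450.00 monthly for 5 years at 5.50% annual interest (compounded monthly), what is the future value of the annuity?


Future value of an ordinary annuity: FV = PMT × ((1 + r)^n − 1) / r
Monthly rate r = 0.055/12 ≈ 0.00458333, n = 60
FV = $450.00 × ((1 + 0.055/12)^60 − 1) / (0.055/12)
FV = $450.00 × 68.880823
FV = $30,996.37

FV = PMT × ((1+r)^n - 1)/r = $30,996.37


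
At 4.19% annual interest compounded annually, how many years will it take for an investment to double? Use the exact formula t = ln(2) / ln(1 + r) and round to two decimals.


Doubling condition: (1 + r)^t = 2
Take ln of both sides: t × ln(1 + r) = ln(2)
t = ln(2) / ln(1 + r)
t = 0.693147 / 0.041046
t = 16.89

t = ln(2) / ln(1 + r) = 16.89 years


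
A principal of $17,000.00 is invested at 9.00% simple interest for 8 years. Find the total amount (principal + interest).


Total amount formula: A = P(1 + rt) = P + P·r·t
Interest: I = P × r × t = $17,000.00 × 0.09 × 8 = $12,240.00
A = P + I = $17,000.00 + $12,240.00 = $29,240.00

A = P + I = P(1 + rt) = $29,240.00


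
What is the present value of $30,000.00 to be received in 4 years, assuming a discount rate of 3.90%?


Present value formula: PV = FV / (1 + r)^t
PV = $30,000.00 / (1 + 0.039)^4
PV = $30,000.00 / 1.165366
PV = $25,742.99

PV = FV / (1 + r)^t = $25,742.99


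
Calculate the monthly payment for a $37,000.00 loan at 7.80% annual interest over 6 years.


Loan payment formula: PMT = PV × r / (1 − (1 + r)^(−n))
Monthly rate r = 0.078/12 = 0.0065, n = 72 months
Denominator: 1 − (1 + 0.078/12)^(−72) = 0.372797
PMT = $37,000.00 × (0.078/12) / 0.372797
PMT = $645.12 per month

PMT = PV × r / (1-(1+r)^(-n)) = $645.12/month


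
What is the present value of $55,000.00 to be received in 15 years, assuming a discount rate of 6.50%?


Present value formula: PV = FV / (1 + r)^t
PV = $55,000.00 / (1 + 0.065)^15
PV = $55,000.00 / 2.571841
PV = $21,385.46

PV = FV / (1 + r)^t = $21,385.46


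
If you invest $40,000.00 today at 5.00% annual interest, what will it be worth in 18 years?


Future value formula: FV = PV × (1 + r)^t
FV = $40,000.00 × (1 + 0.05)^18
FV = $40,000.00 × 2.4066192
FV = $96,264.77

FV = PV × (1 + r)^t = $96,264.77


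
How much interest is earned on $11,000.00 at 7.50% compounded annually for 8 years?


Compound interest earned = final amount − principal.
A = P(1 + r/n)^(nt) = $11,000.00 × (1 + 0.075/1)^(1 × 8) = $19,618.26
Interest = A − P = $19,618.26 − $11,000.00 = $8,618.26

Interest = A - P = $8,618.26


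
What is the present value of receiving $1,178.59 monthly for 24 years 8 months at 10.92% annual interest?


Present value of an ordinary annuity: PV = PMT × (1 − (1 + r)^(−n)) / r
Monthly rate r = 0.1092/12 = 0.0091, n = 296
PV = $1,178.59 × (1 − (1 + 0.1092/12)^(−296)) / (0.1092/12)
PV = $1,178.59 × 102.366373
PV = $120,647.98

PV = PMT × (1-(1+r)^(-n))/r = $120,647.98


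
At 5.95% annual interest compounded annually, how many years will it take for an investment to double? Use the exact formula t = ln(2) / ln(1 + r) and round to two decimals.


Doubling condition: (1 + r)^t = 2
Take ln of both sides: t × ln(1 + r) = ln(2)
t = ln(2) / ln(1 + r)
t = 0.693147 / 0.057797
t = 11.99

t = ln(2) / ln(1 + r) = 11.99 years


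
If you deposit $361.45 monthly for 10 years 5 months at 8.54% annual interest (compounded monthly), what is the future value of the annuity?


Future value of an ordinary annuity: FV = PMT × ((1 + r)^n − 1) / r
Monthly rate r = 0.0854/12 ≈ 0.00711667, n = 125
FV = $361.45 × ((1 + 0.0854/12)^125 − 1) / (0.0854/12)
FV = $361.45 × 200.439151
FV = $72,448.73

FV = PMT × ((1+r)^n - 1)/r = $72,448.73


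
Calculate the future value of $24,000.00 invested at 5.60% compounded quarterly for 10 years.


Compound interest formula: A = P(1 + r/n)^(nt)
A = $24,000.00 × (1 + 0.056/4)^(4 × 10)
Growth factor: (1 + 0.056/4)^40 = 1.7438864
A = $24,000.00 × 1.7438864
A = $41,853.27

A = P(1 + r/n)^(nt) = $41,853.27


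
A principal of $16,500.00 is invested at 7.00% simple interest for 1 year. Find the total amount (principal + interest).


Total amount formula: A = P(1 + rt) = P + P·r·t
Interest: I = P × r × t = $16,500.00 × 0.07 × 1 = $1,155.00
A = P + I = $16,500.00 + $1,155.00 = $17,655.00

A = P + I = P(1 + rt) = $17,655.00


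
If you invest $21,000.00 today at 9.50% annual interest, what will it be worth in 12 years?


Future value formula: FV = PV × (1 + r)^t
FV = $21,000.00 × (1 + 0.095)^12
FV = $21,000.00 × 2.9714569
FV = $62,400.59

FV = PV × (1 + r)^t = $62,400.59


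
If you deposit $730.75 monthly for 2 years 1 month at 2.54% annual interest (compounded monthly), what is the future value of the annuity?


Future value of an ordinary annuity: FV = PMT × ((1 + r)^n − 1) / r
Monthly rate r = 0.0254/12 ≈ 0.00211667, n = 25
FV = $730.75 × ((1 + 0.0254/12)^25 − 1) / (0.0254/12)
FV = $730.75 × 25.6454257
FV = $18,740.39

FV = PMT × ((1+r)^n - 1)/r = $18,740.39


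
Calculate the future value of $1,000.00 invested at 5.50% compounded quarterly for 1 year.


Compound interest formula: A = P(1 + r/n)^(nt)
A = $1,000.00 × (1 + 0.055/4)^(4 × 1)
Growth factor: (1 + 0.055/4)^4 = 1.0561448
A = $1,000.00 × 1.0561448
A = $1,056.14

A = P(1 + r/n)^(nt) = $1,056.14


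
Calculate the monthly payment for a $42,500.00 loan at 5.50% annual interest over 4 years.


Loan payment formula: PMT = PV × r / (1 − (1 + r)^(−n))
Monthly rate r = 0.055/12 ≈ 0.00458333, n = 48 months
Denominator: 1 − (1 + 0.055/12)^(−48) = 0.197078
PMT = $42,500.00 × (0.055/12) / 0.197078
PMT = $988.40 per month

PMT = PV × r / (1-(1+r)^(-n)) = $988.40/month


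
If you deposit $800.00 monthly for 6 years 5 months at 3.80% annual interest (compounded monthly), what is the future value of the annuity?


Future value of an ordinary annuity: FV = PMT × ((1 + r)^n − 1) / r
Monthly rate r = 0.038/12 ≈ 0.00316667, n = 77
FV = $800.00 × ((1 + 0.038/12)^77 − 1) / (0.038/12)
FV = $800.00 × 87.044236
FV = $69,635.39

FV = PMT × ((1+r)^n - 1)/r = $69,635.39


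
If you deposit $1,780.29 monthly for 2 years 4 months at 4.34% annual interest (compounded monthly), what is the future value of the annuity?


Future value of an ordinary annuity: FV = PMT × ((1 + r)^n − 1) / r
Monthly rate r = 0.0434/12 ≈ 0.00361667, n = 28
FV = $1,780.29 × ((1 + 0.0434/12)^28 − 1) / (0.0434/12)
FV = $1,780.29 × 29.410937
FV = $52,360.00

FV = PMT × ((1+r)^n - 1)/r = $52,360.00


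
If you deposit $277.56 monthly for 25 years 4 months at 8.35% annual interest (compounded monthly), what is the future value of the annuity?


Future value of an ordinary annuity: FV = PMT × ((1 + r)^n − 1) / r
Monthly rate r = 0.0835/12 ≈ 0.00695833, n = 304
FV = $277.56 × ((1 + 0.0835/12)^304 − 1) / (0.0835/12)
FV = $277.56 × 1039.304144
FV = $288,469.26

FV = PMT × ((1+r)^n - 1)/r = $288,469.26


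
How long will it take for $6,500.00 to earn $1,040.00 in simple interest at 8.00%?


Rearrange the simple interest formula for t:
I = P × r × t  ⇒  t = I / (P × r)
t = $1,040.00 / ($6,500.00 × 0.08)
t = 2

t = I/(P×r) = 2 years


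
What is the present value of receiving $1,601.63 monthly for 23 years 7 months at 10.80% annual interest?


Present value of an ordinary annuity: PV = PMT × (1 − (1 + r)^(−n)) / r
Monthly rate r = 0.108/12 = 0.009, n = 283
PV = $1,601.63 × (1 − (1 + 0.108/12)^(−283)) / (0.108/12)
PV = $1,601.63 × 102.309596
PV = $163,862.12

PV = PMT × (1-(1+r)^(-n))/r = $163,862.12


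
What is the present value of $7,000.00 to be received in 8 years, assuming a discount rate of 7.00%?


Present value formula: PV = FV / (1 + r)^t
PV = $7,000.00 / (1 + 0.07)^8
PV = $7,000.00 / 1.718186
PV = $4,074.06

PV = FV / (1 + r)^t = $4,074.06


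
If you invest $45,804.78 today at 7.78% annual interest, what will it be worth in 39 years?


Future value formula: FV = PV × (1 + r)^t
FV = $45,804.78 × (1 + 0.0778)^39
FV = $45,804.78 × 18.5775736
FV = $850,941.67

FV = PV × (1 + r)^t = $850,941.67


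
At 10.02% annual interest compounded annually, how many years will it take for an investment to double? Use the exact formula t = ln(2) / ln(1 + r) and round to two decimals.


Doubling condition: (1 + r)^t = 2
Take ln of both sides: t × ln(1 + r) = ln(2)
t = ln(2) / ln(1 + r)
t = 0.693147 / 0.095492
t = 7.26

t = ln(2) / ln(1 + r) = 7.26 years


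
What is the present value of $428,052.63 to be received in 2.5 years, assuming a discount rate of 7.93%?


Present value formula: PV = FV / (1 + r)^t
PV = $428,052.63 / (1 + 0.0793)^2.5
PV = $428,052.63 / 1.21019525
PV = $353,705.43

PV = FV / (1 + r)^t = $353,705.43


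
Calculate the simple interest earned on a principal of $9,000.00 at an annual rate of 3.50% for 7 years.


Simple interest formula: I = P × r × t
I = $9,000.00 × 0.035 × 7
I = $2,205.00

I = P × r × t = $2,205.00


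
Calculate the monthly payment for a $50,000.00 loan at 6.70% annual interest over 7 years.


Loan payment formula: PMT = PV × r / (1 − (1 + r)^(−n))
Monthly rate r = 0.067/12 ≈ 0.00558333, n = 84 months
Denominator: 1 − (1 + 0.067/12)^(−84) = 0.373556
PMT = $50,000.00 × (0.067/12) / 0.373556
PMT = $747.32 per month

PMT = PV × r / (1-(1+r)^(-n)) = $747.32/month


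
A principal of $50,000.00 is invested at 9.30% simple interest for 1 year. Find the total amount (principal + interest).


Total amount formula: A = P(1 + rt) = P + P·r·t
Interest: I = P × r × t = $50,000.00 × 0.093 × 1 = $4,650.00
A = P + I = $50,000.00 + $4,650.00 = $54,650.00

A = P + I = P(1 + rt) = $54,650.00


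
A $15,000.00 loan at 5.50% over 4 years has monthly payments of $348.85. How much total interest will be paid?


Total paid over the life of the loan = PMT × n.
Total paid = $348.85 × 48 = $16,744.80
Total interest = total paid − principal = $16,744.80 − $15,000.00 = $1,744.80

Total interest = (PMT × n) - PV = $1,744.80


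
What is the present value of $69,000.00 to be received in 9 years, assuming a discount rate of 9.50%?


Present value formula: PV = FV / (1 + r)^t
PV = $69,000.00 / (1 + 0.095)^9
PV = $69,000.00 / 2.263222
PV = $30,487.51

PV = FV / (1 + r)^t = $30,487.51


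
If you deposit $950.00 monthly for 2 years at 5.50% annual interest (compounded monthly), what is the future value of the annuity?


Future value of an ordinary annuity: FV = PMT × ((1 + r)^n − 1) / r
Monthly rate r = 0.055/12 ≈ 0.00458333, n = 24
FV = $950.00 × ((1 + 0.055/12)^24 − 1) / (0.055/12)
FV = $950.00 × 25.308560
FV = $24,043.13

FV = PMT × ((1+r)^n - 1)/r = $24,043.13


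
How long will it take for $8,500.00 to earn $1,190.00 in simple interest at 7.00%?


Rearrange the simple interest formula for t:
I = P × r × t  ⇒  t = I / (P × r)
t = $1,190.00 / ($8,500.00 × 0.07)
t = 2

t = I/(P×r) = 2 years


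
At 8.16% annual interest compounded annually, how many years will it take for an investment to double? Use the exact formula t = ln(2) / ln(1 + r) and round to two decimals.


Doubling condition: (1 + r)^t = 2
Take ln of both sides: t × ln(1 + r) = ln(2)
t = ln(2) / ln(1 + r)
t = 0.693147 / 0.078441
t = 8.84

t = ln(2) / ln(1 + r) = 8.84 years


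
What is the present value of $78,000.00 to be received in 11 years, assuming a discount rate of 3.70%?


Present value formula: PV = FV / (1 + r)^t
PV = $78,000.00 / (1 + 0.037)^11
PV = $78,000.00 / 1.4913045
PV = $52,303.20

PV = FV / (1 + r)^t = $52,303.20


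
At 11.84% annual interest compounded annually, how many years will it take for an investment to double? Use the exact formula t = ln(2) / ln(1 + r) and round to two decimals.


Doubling condition: (1 + r)^t = 2
Take ln of both sides: t × ln(1 + r) = ln(2)
t = ln(2) / ln(1 + r)
t = 0.693147 / 0.111899
t = 6.19

t = ln(2) / ln(1 + r) = 6.19 years


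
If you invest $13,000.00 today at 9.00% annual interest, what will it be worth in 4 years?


Future value formula: FV = PV × (1 + r)^t
FV = $13,000.00 × (1 + 0.09)^4
FV = $13,000.00 × 1.4115816
FV = $18,350.56

FV = PV × (1 + r)^t = $18,350.56


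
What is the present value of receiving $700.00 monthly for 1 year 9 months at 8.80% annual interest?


Present value of an ordinary annuity: PV = PMT × (1 − (1 + r)^(−n)) / r
Monthly rate r = 0.088/12 ≈ 0.00733333, n = 21
PV = $700.00 × (1 − (1 + 0.088/12)^(−21)) / (0.088/12)
PV = $700.00 × 19.397199
PV = $13,578.04

PV = PMT × (1-(1+r)^(-n))/r = $13,578.04


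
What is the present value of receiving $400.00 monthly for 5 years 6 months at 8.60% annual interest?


Present value of an ordinary annuity: PV = PMT × (1 − (1 + r)^(−n)) / r
Monthly rate r = 0.086/12 ≈ 0.00716667, n = 66
PV = $400.00 × (1 − (1 + 0.086/12)^(−66)) / (0.086/12)
PV = $400.00 × 52.439708
PV = $20,975.88

PV = PMT × (1-(1+r)^(-n))/r = $20,975.88


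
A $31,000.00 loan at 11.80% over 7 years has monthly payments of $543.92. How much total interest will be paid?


Total paid over the life of the loan = PMT × n.
Total paid = $543.92 × 84 = $45,689.28
Total interest = total paid − principal = $45,689.28 − $31,000.00 = $14,689.28

Total interest = (PMT × n) - PV = $14,689.28


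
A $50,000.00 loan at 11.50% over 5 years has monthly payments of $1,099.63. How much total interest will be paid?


Total paid over the life of the loan = PMT × n.
Total paid = $1,099.63 × 60 = $65,977.80
Total interest = total paid − principal = $65,977.80 − $50,000.00 = $15,977.80

Total interest = (PMT × n) - PV = $15,977.80


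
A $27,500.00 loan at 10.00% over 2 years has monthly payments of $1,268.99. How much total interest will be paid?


Total paid over the life of the loan = PMT × n.
Total paid = $1,268.99 × 24 = $30,455.76
Total interest = total paid − principal = $30,455.76 − $27,500.00 = $2,955.76

Total interest = (PMT × n) - PV = $2,955.76


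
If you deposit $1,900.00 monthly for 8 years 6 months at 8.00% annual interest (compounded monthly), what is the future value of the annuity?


Future value of an ordinary annuity: FV = PMT × ((1 + r)^n − 1) / r
Monthly rate r = 0.08/12 ≈ 0.00666667, n = 102
FV = $1,900.00 × ((1 + 0.08/12)^102 − 1) / (0.08/12)
FV = $1,900.00 × 145.414263
FV = $276,287.10

FV = PMT × ((1+r)^n - 1)/r = $276,287.10


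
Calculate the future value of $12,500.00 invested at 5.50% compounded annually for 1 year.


Compound interest formula: A = P(1 + r/n)^(nt)
A = $12,500.00 × (1 + 0.055/1)^(1 × 1)
Growth factor: (1 + 0.055/1)^1 = 1.055000
A = $12,500.00 × 1.055000
A = $13,187.50

A = P(1 + r/n)^(nt) = $13,187.50


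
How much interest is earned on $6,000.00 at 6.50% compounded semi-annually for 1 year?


Compound interest earned = final amount − principal.
A = P(1 + r/n)^(nt) = $6,000.00 × (1 + 0.065/2)^(2 × 1) = $6,396.34
Interest = A − P = $6,396.34 − $6,000.00 = $396.34

Interest = A - P = $396.34


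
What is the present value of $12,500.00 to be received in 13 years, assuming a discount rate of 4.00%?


Present value formula: PV = FV / (1 + r)^t
PV = $12,500.00 / (1 + 0.04)^13
PV = $12,500.00 / 1.6650735
PV = $7,507.18

PV = FV / (1 + r)^t = $7,507.18


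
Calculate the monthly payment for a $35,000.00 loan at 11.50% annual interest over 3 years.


Loan payment formula: PMT = PV × r / (1 − (1 + r)^(−n))
Monthly rate r = 0.115/12 ≈ 0.00958333, n = 36 months
Denominator: 1 − (1 + 0.115/12)^(−36) = 0.290615
PMT = $35,000.00 × (0.115/12) / 0.290615
PMT = $1,154.16 per month

PMT = PV × r / (1-(1+r)^(-n)) = $1,154.16/month


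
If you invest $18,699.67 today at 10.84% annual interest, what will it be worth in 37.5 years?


Future value formula: FV = PV × (1 + r)^t
FV = $18,699.67 × (1 + 0.1084)^37.5
FV = $18,699.67 × 47.4372377
FV = $887,060.69

FV = PV × (1 + r)^t = $887,060.69


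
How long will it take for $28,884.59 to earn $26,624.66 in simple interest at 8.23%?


Rearrange the simple interest formula for t:
I = P × r × t  ⇒  t = I / (P × r)
t = $26,624.66 / ($28,884.59 × 0.0823)
t = 11.2

t = I/(P×r) = 11.2 years


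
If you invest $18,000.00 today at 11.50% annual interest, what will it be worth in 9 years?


Future value formula: FV = PV × (1 + r)^t
FV = $18,000.00 × (1 + 0.115)^9
FV = $18,000.00 × 2.6636294
FV = $47,945.33

FV = PV × (1 + r)^t = $47,945.33


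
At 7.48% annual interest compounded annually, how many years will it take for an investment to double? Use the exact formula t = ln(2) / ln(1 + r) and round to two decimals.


Doubling condition: (1 + r)^t = 2
Take ln of both sides: t × ln(1 + r) = ln(2)
t = ln(2) / ln(1 + r)
t = 0.693147 / 0.072135
t = 9.61

t = ln(2) / ln(1 + r) = 9.61 years


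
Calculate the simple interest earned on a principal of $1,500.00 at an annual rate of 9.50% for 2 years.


Simple interest formula: I = P × r × t
I = $1,500.00 × 0.095 × 2
I = $285.00

I = P × r × t = $285.00


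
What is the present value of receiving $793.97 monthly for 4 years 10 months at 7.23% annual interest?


Present value of an ordinary annuity: PV = PMT × (1 − (1 + r)^(−n)) / r
Monthly rate r = 0.0723/12 = 0.006025, n = 58
PV = $793.97 × (1 − (1 + 0.0723/12)^(−58)) / (0.0723/12)
PV = $793.97 × 48.827313
PV = $38,767.42

PV = PMT × (1-(1+r)^(-n))/r = $38,767.42


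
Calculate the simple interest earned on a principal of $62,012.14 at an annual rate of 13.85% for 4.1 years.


Simple interest formula: I = P × r × t
I = $62,012.14 × 0.1385 × 4.1
I = $35,213.59

I = P × r × t = $35,213.59


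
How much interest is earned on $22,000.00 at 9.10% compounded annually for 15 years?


Compound interest earned = final amount − principal.
A = P(1 + r/n)^(nt) = $22,000.00 × (1 + 0.091/1)^(1 × 15) = $81,244.49
Interest = A − P = $81,244.49 − $22,000.00 = $59,244.49

Interest = A - P = $59,244.49


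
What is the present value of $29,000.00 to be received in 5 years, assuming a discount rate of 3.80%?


Present value formula: PV = FV / (1 + r)^t
PV = $29,000.00 / (1 + 0.038)^5
PV = $29,000.00 / 1.204999
PV = $24,066.41

PV = FV / (1 + r)^t = $24,066.41


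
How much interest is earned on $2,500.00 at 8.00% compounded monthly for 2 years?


Compound interest earned = final amount − principal.
A = P(1 + r/n)^(nt) = $2,500.00 × (1 + 0.08/12)^(12 × 2) = $2,932.22
Interest = A − P = $2,932.22 − $2,500.00 = $432.22

Interest = A - P = $432.22


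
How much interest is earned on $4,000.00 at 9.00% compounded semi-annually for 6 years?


Compound interest earned = final amount − principal.
A = P(1 + r/n)^(nt) = $4,000.00 × (1 + 0.09/2)^(2 × 6) = $6,783.53
Interest = A − P = $6,783.53 − $4,000.00 = $2,783.53

Interest = A - P = $2,783.53


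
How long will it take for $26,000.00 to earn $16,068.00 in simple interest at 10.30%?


Rearrange the simple interest formula for t:
I = P × r × t  ⇒  t = I / (P × r)
t = $16,068.00 / ($26,000.00 × 0.103)
t = 6

t = I/(P×r) = 6 years


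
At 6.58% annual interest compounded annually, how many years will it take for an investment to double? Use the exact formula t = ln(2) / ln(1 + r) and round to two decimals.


Doubling condition: (1 + r)^t = 2
Take ln of both sides: t × ln(1 + r) = ln(2)
t = ln(2) / ln(1 + r)
t = 0.693147 / 0.063726
t = 10.88

t = ln(2) / ln(1 + r) = 10.88 years


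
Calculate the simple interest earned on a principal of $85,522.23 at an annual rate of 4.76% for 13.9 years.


Simple interest formula: I = P × r × t
I = $85,522.23 × 0.0476 × 13.9
I = $56,584.93

I = P × r × t = $56,584.93


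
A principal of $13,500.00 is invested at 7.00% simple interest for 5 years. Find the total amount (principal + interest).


Total amount formula: A = P(1 + rt) = P + P·r·t
Interest: I = P × r × t = $13,500.00 × 0.07 × 5 = $4,725.00
A = P + I = $13,500.00 + $4,725.00 = $18,225.00

A = P + I = P(1 + rt) = $18,225.00


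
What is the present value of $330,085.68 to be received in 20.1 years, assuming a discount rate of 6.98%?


Present value formula: PV = FV / (1 + r)^t
PV = $330,085.68 / (1 + 0.0698)^20.1
PV = $330,085.68 / 3.881344
PV = $85,044.17

PV = FV / (1 + r)^t = $85,044.17


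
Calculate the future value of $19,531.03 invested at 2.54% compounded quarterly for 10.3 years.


Compound interest formula: A = P(1 + r/n)^(nt)
A = $19,531.03 × (1 + 0.0254/4)^(4 × 10.3)
Growth factor: (1 + 0.0254/4)^41.2 = 1.2979588
A = $19,531.03 × 1.2979588
A = $25,350.47

A = P(1 + r/n)^(nt) = $25,350.47


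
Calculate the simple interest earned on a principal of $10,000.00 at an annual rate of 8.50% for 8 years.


Simple interest formula: I = P × r × t
I = $10,000.00 × 0.085 × 8
I = $6,800.00

I = P × r × t = $6,800.00


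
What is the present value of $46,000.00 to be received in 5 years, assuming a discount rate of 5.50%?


Present value formula: PV = FV / (1 + r)^t
PV = $46,000.00 / (1 + 0.055)^5
PV = $46,000.00 / 1.306960
PV = $35,196.18

PV = FV / (1 + r)^t = $35,196.18


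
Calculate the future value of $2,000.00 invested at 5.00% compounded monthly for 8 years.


Compound interest formula: A = P(1 + r/n)^(nt)
A = $2,000.00 × (1 + 0.05/12)^(12 × 8)
Growth factor: (1 + 0.05/12)^96 = 1.490585
A = $2,000.00 × 1.490585
A = $2,981.17

A = P(1 + r/n)^(nt) = $2,981.17


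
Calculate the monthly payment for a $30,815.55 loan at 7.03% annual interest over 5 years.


Loan payment formula: PMT = PV × r / (1 − (1 + r)^(−n))
Monthly rate r = 0.0703/12 ≈ 0.00585833, n = 60 months
Denominator: 1 − (1 + 0.0703/12)^(−60) = 0.295646
PMT = $30,815.55 × (0.0703/12) / 0.295646
PMT = $610.62 per month

PMT = PV × r / (1-(1+r)^(-n)) = $610.62/month


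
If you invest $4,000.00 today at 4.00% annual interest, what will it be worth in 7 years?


Future value formula: FV = PV × (1 + r)^t
FV = $4,000.00 × (1 + 0.04)^7
FV = $4,000.00 × 1.315932
FV = $5,263.73

FV = PV × (1 + r)^t = $5,263.73


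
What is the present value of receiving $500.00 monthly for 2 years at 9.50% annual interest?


Present value of an ordinary annuity: PV = PMT × (1 − (1 + r)^(−n)) / r
Monthly rate r = 0.095/12 ≈ 0.00791667, n = 24
PV = $500.00 × (1 − (1 + 0.095/12)^(−24)) / (0.095/12)
PV = $500.00 × 21.779615
PV = $10,889.81

PV = PMT × (1-(1+r)^(-n))/r = $10,889.81


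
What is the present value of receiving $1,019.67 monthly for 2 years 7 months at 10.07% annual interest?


Present value of an ordinary annuity: PV = PMT × (1 − (1 + r)^(−n)) / r
Monthly rate r = 0.1007/12 ≈ 0.00839167, n = 31
PV = $1,019.67 × (1 − (1 + 0.1007/12)^(−31)) / (0.1007/12)
PV = $1,019.67 × 27.196072
PV = $27,731.02

PV = PMT × (1-(1+r)^(-n))/r = $27,731.02


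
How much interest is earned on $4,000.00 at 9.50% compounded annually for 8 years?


Compound interest earned = final amount − principal.
A = P(1 + r/n)^(nt) = $4,000.00 × (1 + 0.095/1)^(1 × 8) = $8,267.48
Interest = A − P = $8,267.48 − $4,000.00 = $4,267.48

Interest = A - P = $4,267.48


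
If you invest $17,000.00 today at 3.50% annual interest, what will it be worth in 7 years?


Future value formula: FV = PV × (1 + r)^t
FV = $17,000.00 × (1 + 0.035)^7
FV = $17,000.00 × 1.2722793
FV = $21,628.75

FV = PV × (1 + r)^t = $21,628.75


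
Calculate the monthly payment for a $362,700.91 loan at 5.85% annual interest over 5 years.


Loan payment formula: PMT = PV × r / (1 − (1 + r)^(−n))
Monthly rate r = 0.0585/12 = 0.004875, n = 60 months
Denominator: 1 − (1 + 0.0585/12)^(−60) = 0.25307413
PMT = $362,700.91 × (0.0585/12) / 0.25307413
PMT = $6,986.75 per month

PMT = PV × r / (1-(1+r)^(-n)) = $6,986.75/month


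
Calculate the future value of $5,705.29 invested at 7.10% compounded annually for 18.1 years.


Compound interest formula: A = P(1 + r/n)^(nt)
A = $5,705.29 × (1 + 0.071/1)^(1 × 18.1)
Growth factor: (1 + 0.071/1)^18.1 = 3.460903
A = $5,705.29 × 3.460903
A = $19,745.46

A = P(1 + r/n)^(nt) = $19,745.46


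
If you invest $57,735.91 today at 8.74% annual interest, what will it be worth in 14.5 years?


Future value formula: FV = PV × (1 + r)^t
FV = $57,735.91 × (1 + 0.0874)^14.5
FV = $57,735.91 × 3.3701192
FV = $194,576.90

FV = PV × (1 + r)^t = $194,576.90


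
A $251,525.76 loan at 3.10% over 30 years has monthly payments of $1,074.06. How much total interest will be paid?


Total paid over the life of the loan = PMT × n.
Total paid = $1,074.06 × 360 = $386,661.60
Total interest = total paid − principal = $386,661.60 − $251,525.76 = $135,135.84

Total interest = (PMT × n) - PV = $135,135.84


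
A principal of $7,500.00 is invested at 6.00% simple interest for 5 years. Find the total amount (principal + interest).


Total amount formula: A = P(1 + rt) = P + P·r·t
Interest: I = P × r × t = $7,500.00 × 0.06 × 5 = $2,250.00
A = P + I = $7,500.00 + $2,250.00 = $9,750.00

A = P + I = P(1 + rt) = $9,750.00


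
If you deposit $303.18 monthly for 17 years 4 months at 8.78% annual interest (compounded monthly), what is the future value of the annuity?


Future value of an ordinary annuity: FV = PMT × ((1 + r)^n − 1) / r
Monthly rate r = 0.0878/12 ≈ 0.00731667, n = 208
FV = $303.18 × ((1 + 0.0878/12)^208 − 1) / (0.0878/12)
FV = $303.18 × 485.939656
FV = $147,327.18

FV = PMT × ((1+r)^n - 1)/r = $147,327.18


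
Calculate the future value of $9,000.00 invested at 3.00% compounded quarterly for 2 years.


Compound interest formula: A = P(1 + r/n)^(nt)
A = $9,000.00 × (1 + 0.03/4)^(4 × 2)
Growth factor: (1 + 0.03/4)^8 = 1.061599
A = $9,000.00 × 1.061599
A = $9,554.39

A = P(1 + r/n)^(nt) = $9,554.39


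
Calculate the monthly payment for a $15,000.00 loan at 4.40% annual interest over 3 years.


Loan payment formula: PMT = PV × r / (1 − (1 + r)^(−n))
Monthly rate r = 0.044/12 ≈ 0.00366667, n = 36 months
Denominator: 1 − (1 + 0.044/12)^(−36) = 0.1234474
PMT = $15,000.00 × (0.044/12) / 0.1234474
PMT = $445.53 per month

PMT = PV × r / (1-(1+r)^(-n)) = $445.53/month


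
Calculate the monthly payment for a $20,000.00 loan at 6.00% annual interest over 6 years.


Loan payment formula: PMT = PV × r / (1 − (1 + r)^(−n))
Monthly rate r = 0.06/12 = 0.005, n = 72 months
Denominator: 1 − (1 + 0.06/12)^(−72) = 0.301698
PMT = $20,000.00 × (0.06/12) / 0.301698
PMT = $331.46 per month

PMT = PV × r / (1-(1+r)^(-n)) = $331.46/month


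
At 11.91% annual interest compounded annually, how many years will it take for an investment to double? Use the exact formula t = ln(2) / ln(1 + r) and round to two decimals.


Doubling condition: (1 + r)^t = 2
Take ln of both sides: t × ln(1 + r) = ln(2)
t = ln(2) / ln(1 + r)
t = 0.693147 / 0.112525
t = 6.16

t = ln(2) / ln(1 + r) = 6.16 years


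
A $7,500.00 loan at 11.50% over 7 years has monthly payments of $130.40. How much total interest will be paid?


Total paid over the life of the loan = PMT × n.
Total paid = $130.40 × 84 = $10,953.60
Total interest = total paid − principal = $10,953.60 − $7,500.00 = $3,453.60

Total interest = (PMT × n) - PV = $3,453.60


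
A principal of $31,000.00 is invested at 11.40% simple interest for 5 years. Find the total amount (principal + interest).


Total amount formula: A = P(1 + rt) = P + P·r·t
Interest: I = P × r × t = $31,000.00 × 0.114 × 5 = $17,670.00
A = P + I = $31,000.00 + $17,670.00 = $48,670.00

A = P + I = P(1 + rt) = $48,670.00


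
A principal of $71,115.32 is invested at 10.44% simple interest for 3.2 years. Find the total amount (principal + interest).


Total amount formula: A = P(1 + rt) = P + P·r·t
Interest: I = P × r × t = $71,115.32 × 0.1044 × 3.2 = $23,758.21
A = P + I = $71,115.32 + $23,758.21 = $94,873.53

A = P + I = P(1 + rt) = $94,873.53


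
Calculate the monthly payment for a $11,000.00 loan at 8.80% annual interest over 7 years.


Loan payment formula: PMT = PV × r / (1 − (1 + r)^(−n))
Monthly rate r = 0.088/12 ≈ 0.00733333, n = 84 months
Denominator: 1 − (1 + 0.088/12)^(−84) = 0.458684
PMT = $11,000.00 × (0.088/12) / 0.458684
PMT = $175.87 per month

PMT = PV × r / (1-(1+r)^(-n)) = $175.87/month


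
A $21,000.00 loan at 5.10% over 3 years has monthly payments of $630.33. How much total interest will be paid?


Total paid over the life of the loan = PMT × n.
Total paid = $630.33 × 36 = $22,691.88
Total interest = total paid − principal = $22,691.88 − $21,000.00 = $1,691.88

Total interest = (PMT × n) - PV = $1,691.88


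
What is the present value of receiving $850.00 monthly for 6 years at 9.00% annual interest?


Present value of an ordinary annuity: PV = PMT × (1 − (1 + r)^(−n)) / r
Monthly rate r = 0.09/12 = 0.0075, n = 72
PV = $850.00 × (1 − (1 + 0.09/12)^(−72)) / (0.09/12)
PV = $850.00 × 55.476849
PV = $47,155.32

PV = PMT × (1-(1+r)^(-n))/r = $47,155.32


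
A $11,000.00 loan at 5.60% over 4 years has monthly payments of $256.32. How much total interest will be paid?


Total paid over the life of the loan = PMT × n.
Total paid = $256.32 × 48 = $12,303.36
Total interest = total paid − principal = $12,303.36 − $11,000.00 = $1,303.36

Total interest = (PMT × n) - PV = $1,303.36


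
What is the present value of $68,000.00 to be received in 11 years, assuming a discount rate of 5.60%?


Present value formula: PV = FV / (1 + r)^t
PV = $68,000.00 / (1 + 0.056)^11
PV = $68,000.00 / 1.820971
PV = $37,342.71

PV = FV / (1 + r)^t = $37,342.71


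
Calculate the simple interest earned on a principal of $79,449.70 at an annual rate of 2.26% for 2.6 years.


Simple interest formula: I = P × r × t
I = $79,449.70 × 0.0226 × 2.6
I = $4,668.46

I = P × r × t = $4,668.46


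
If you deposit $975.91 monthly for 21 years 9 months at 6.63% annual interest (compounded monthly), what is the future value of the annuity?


Future value of an ordinary annuity: FV = PMT × ((1 + r)^n − 1) / r
Monthly rate r = 0.0663/12 = 0.005525, n = 261
FV = $975.91 × ((1 + 0.0663/12)^261 − 1) / (0.0663/12)
FV = $975.91 × 581.447752
FV = $567,440.68

FV = PMT × ((1+r)^n - 1)/r = $567,440.68


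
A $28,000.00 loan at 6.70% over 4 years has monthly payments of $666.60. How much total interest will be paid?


Total paid over the life of the loan = PMT × n.
Total paid = $666.60 × 48 = $31,996.80
Total interest = total paid − principal = $31,996.80 − $28,000.00 = $3,996.80

Total interest = (PMT × n) - PV = $3,996.80


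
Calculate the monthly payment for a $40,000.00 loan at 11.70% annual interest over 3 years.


Loan payment formula: PMT = PV × r / (1 − (1 + r)^(−n))
Monthly rate r = 0.117/12 = 0.00975, n = 36 months
Denominator: 1 − (1 + 0.117/12)^(−36) = 0.294818
PMT = $40,000.00 × (0.117/12) / 0.294818
PMT = $1,322.85 per month

PMT = PV × r / (1-(1+r)^(-n)) = $1,322.85/month


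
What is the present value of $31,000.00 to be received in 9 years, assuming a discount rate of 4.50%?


Present value formula: PV = FV / (1 + r)^t
PV = $31,000.00 / (1 + 0.045)^9
PV = $31,000.00 / 1.486095
PV = $20,860.04

PV = FV / (1 + r)^t = $20,860.04


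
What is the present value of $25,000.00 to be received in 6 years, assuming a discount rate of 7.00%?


Present value formula: PV = FV / (1 + r)^t
PV = $25,000.00 / (1 + 0.07)^6
PV = $25,000.00 / 1.500730
PV = $16,658.56

PV = FV / (1 + r)^t = $16,658.56


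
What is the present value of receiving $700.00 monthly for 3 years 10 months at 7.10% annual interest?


Present value of an ordinary annuity: PV = PMT × (1 − (1 + r)^(−n)) / r
Monthly rate r = 0.071/12 ≈ 0.00591667, n = 46
PV = $700.00 × (1 − (1 + 0.071/12)^(−46)) / (0.071/12)
PV = $700.00 × 40.1681502
PV = $28,117.71

PV = PMT × (1-(1+r)^(-n))/r = $28,117.71


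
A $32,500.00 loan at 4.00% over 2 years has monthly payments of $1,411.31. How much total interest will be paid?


Total paid over the life of the loan = PMT × n.
Total paid = $1,411.31 × 24 = $33,871.44
Total interest = total paid − principal = $33,871.44 − $32,500.00 = $1,371.44

Total interest = (PMT × n) - PV = $1,371.44


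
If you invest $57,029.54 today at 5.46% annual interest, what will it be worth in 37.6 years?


Future value formula: FV = PV × (1 + r)^t
FV = $57,029.54 × (1 + 0.0546)^37.6
FV = $57,029.54 × 7.38074225
FV = $420,920.34

FV = PV × (1 + r)^t = $420,920.34


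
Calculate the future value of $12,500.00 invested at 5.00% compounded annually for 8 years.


Compound interest formula: A = P(1 + r/n)^(nt)
A = $12,500.00 × (1 + 0.05/1)^(1 × 8)
Growth factor: (1 + 0.05/1)^8 = 1.477455
A = $12,500.00 × 1.477455
A = $18,468.19

A = P(1 + r/n)^(nt) = $18,468.19


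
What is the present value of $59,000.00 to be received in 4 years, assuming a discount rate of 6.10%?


Present value formula: PV = FV / (1 + r)^t
PV = $59,000.00 / (1 + 0.061)^4
PV = $59,000.00 / 1.2672478
PV = $46,557.59

PV = FV / (1 + r)^t = $46,557.59


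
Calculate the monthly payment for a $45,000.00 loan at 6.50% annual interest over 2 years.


Loan payment formula: PMT = PV × r / (1 − (1 + r)^(−n))
Monthly rate r = 0.065/12 ≈ 0.00541667, n = 24 months
Denominator: 1 − (1 + 0.065/12)^(−24) = 0.1215965
PMT = $45,000.00 × (0.065/12) / 0.1215965
PMT = $2,004.58 per month

PMT = PV × r / (1-(1+r)^(-n)) = $2,004.58/month


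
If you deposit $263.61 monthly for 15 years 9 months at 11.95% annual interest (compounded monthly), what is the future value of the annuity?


Future value of an ordinary annuity: FV = PMT × ((1 + r)^n − 1) / r
Monthly rate r = 0.1195/12 ≈ 0.00995833, n = 189
FV = $263.61 × ((1 + 0.1195/12)^189 − 1) / (0.1195/12)
FV = $263.61 × 552.962902
FV = $145,766.55

FV = PMT × ((1+r)^n - 1)/r = $145,766.55


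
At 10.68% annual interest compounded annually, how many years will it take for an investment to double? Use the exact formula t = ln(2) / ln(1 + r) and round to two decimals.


Doubling condition: (1 + r)^t = 2
Take ln of both sides: t × ln(1 + r) = ln(2)
t = ln(2) / ln(1 + r)
t = 0.693147 / 0.101473
t = 6.83

t = ln(2) / ln(1 + r) = 6.83 years


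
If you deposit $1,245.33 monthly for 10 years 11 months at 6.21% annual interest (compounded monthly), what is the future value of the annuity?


Future value of an ordinary annuity: FV = PMT × ((1 + r)^n − 1) / r
Monthly rate r = 0.0621/12 = 0.005175, n = 131
FV = $1,245.33 × ((1 + 0.0621/12)^131 − 1) / (0.0621/12)
FV = $1,245.33 × 186.733488315
FV = $232,544.82

FV = PMT × ((1+r)^n - 1)/r = $232,544.82


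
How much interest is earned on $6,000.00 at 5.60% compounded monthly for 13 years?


Compound interest earned = final amount − principal.
A = P(1 + r/n)^(nt) = $6,000.00 × (1 + 0.056/12)^(12 × 13) = $12,404.58
Interest = A − P = $12,404.58 − $6,000.00 = $6,404.58

Interest = A - P = $6,404.58


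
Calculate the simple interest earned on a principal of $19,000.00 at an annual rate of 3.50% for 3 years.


Simple interest formula: I = P × r × t
I = $19,000.00 × 0.035 × 3
I = $1,995.00

I = P × r × t = $1,995.00


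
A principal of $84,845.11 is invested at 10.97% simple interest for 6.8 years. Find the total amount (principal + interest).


Total amount formula: A = P(1 + rt) = P + P·r·t
Interest: I = P × r × t = $84,845.11 × 0.1097 × 6.8 = $63,291.06
A = P + I = $84,845.11 + $63,291.06 = $148,136.17

A = P + I = P(1 + rt) = $148,136.17


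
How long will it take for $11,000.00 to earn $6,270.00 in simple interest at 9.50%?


Rearrange the simple interest formula for t:
I = P × r × t  ⇒  t = I / (P × r)
t = $6,270.00 / ($11,000.00 × 0.095)
t = 6

t = I/(P×r) = 6 years


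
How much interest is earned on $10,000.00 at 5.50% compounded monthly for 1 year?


Compound interest earned = final amount − principal.
A = P(1 + r/n)^(nt) = $10,000.00 × (1 + 0.055/12)^(12 × 1) = $10,564.08
Interest = A − P = $10,564.08 − $10,000.00 = $564.08

Interest = A - P = $564.08


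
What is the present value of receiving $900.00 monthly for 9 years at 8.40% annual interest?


Present value of an ordinary annuity: PV = PMT × (1 − (1 + r)^(−n)) / r
Monthly rate r = 0.084/12 = 0.007, n = 108
PV = $900.00 × (1 − (1 + 0.084/12)^(−108)) / (0.084/12)
PV = $900.00 × 75.602985
PV = $68,042.69

PV = PMT × (1-(1+r)^(-n))/r = $68,042.69


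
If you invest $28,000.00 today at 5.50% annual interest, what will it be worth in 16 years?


Future value formula: FV = PV × (1 + r)^t
FV = $28,000.00 × (1 + 0.055)^16
FV = $28,000.00 × 2.355263
FV = $65,947.36

FV = PV × (1 + r)^t = $65,947.36
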